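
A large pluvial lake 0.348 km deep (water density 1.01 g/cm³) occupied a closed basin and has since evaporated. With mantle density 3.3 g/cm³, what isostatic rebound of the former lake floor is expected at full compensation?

0.107 km

u = d ρ_w/ρ_m = 0.348 km × 1.01/3.3 = 0.107 km.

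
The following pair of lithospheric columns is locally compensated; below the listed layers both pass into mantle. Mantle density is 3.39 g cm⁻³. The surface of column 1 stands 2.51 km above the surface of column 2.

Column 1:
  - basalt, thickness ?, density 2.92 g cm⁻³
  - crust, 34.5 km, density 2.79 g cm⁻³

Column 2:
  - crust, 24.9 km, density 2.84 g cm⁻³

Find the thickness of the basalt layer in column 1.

3.2 km

Take the compensation level at the base of the deeper column (depth z_c below the surface of column 1) and equate Σ ρ_i t_i down to z_c; mantle fills any gap and the z_c terms cancel.
Column 1: x×2.92 + 34.5×2.79 + (z_c − 34.5 − x)×3.39
Column 2: 2.51×0 + 24.9×2.84 + (z_c − 2.51 − 24.9)×3.39
The z_c×3.39 term appears on both sides and cancels. Collect the known terms of each column as K = Σ(ρt)_known − 3.39 × (depth of known layers): K_1 = 96.255 − 3.39×34.5 = −20.7; K_2 = 70.716 − 3.39×(2.51 + 24.9) = −22.2039.
Balance: K_1 − x×(3.39 − 2.92) = K_2, so x = (K_1 − K_2)/(3.39 − 2.92) = 1.5039/0.47 = 3.2 km.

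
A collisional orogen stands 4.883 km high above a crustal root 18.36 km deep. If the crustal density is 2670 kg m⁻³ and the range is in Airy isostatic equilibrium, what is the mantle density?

Airy balance: ρ_c h = (ρ_m − ρ_c) r → ρ_m = ρ_c (1 + h/r).
ρ_m = 2670 × (1 + 4.883 km/18.36 km) = 3380 kg m⁻³.

3380 kg m⁻³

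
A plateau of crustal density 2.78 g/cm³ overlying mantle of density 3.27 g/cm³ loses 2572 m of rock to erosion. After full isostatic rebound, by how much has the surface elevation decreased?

Rebound u = e ρ_c/ρ_m = 2572 m × 2.78/3.27 = 2187 m.
Net surface drop = e − u = 2572 m − 2187 m = e (ρ_m − ρ_c)/ρ_m = 385 m.

385 m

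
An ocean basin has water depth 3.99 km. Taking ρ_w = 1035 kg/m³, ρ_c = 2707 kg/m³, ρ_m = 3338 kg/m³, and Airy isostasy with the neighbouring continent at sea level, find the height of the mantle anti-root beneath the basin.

Balancing pressure at the compensation depth: replacing crust with seawater at the top is compensated by replacing crust with mantle at the base: d (ρ_c − ρ_w) = a (ρ_m − ρ_c).
a = d (ρ_c − ρ_w)/(ρ_m − ρ_c) = 3.99 km × 1672/631 = 10.6 km.

10.6 km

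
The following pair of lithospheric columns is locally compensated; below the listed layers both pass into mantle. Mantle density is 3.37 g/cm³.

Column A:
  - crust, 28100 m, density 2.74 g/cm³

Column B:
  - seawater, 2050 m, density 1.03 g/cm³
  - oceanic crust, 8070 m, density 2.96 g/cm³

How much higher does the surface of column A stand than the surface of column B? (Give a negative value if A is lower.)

For any compensation level in the mantle, the mantle terms cancel and isostasy reduces to e = (Σt_A − Σt_B) − (Σ(ρt)_A − Σ(ρt)_B) / ρ_m.
Σt_A = 28100 m; Σt_B = 10120 m; Σ(ρt)_A = 76994; Σ(ρt)_B = 25998.7 (in m·g/cm³).
e = (28100 − 10120) − (76994 − 25998.7) / 3.37 = 2850 m.

2850 m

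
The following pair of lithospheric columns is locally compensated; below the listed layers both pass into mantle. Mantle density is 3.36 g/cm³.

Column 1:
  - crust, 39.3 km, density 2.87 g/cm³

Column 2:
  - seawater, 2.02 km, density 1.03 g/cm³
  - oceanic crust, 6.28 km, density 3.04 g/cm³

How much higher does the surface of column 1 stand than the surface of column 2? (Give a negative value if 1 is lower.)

3.73 km

For any compensation level in the mantle, the mantle terms cancel and isostasy reduces to e = (Σt_1 − Σt_2) − (Σ(ρt)_1 − Σ(ρt)_2) / ρ_m.
Σt_1 = 39.3 km; Σt_2 = 8.3 km; Σ(ρt)_1 = 112.791; Σ(ρt)_2 = 21.1718 (in km·g/cm³).
e = (39.3 − 8.3) − (112.791 − 21.1718) / 3.36 = 3.73 km.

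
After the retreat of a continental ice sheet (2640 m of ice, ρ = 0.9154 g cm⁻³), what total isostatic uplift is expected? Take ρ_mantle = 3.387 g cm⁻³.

714 m

Removing the load lets mantle flow back in; uplift u satisfies ρ_ice t = ρ_m u.
u = t ρ_ice/ρ_m = 2640 m × 0.9154/3.387 = 714 m.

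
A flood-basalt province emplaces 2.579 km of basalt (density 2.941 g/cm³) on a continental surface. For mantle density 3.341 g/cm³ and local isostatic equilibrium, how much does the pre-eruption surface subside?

Subaerial loading: s = t ρ_load / ρ_m.
s = 2.579 km × 2.941/3.341 = 2.27 km.

2.27 km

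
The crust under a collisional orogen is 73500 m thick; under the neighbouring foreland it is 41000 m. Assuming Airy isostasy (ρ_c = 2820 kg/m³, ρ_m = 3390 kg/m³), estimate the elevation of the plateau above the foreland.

5460 m

Excess crust Δ = 73500 m − 41000 m = 32500 m, split between elevation h and root r with h + r = Δ.
Airy balance ρ_c h = (ρ_m − ρ_c) r gives r = h ρ_c/(ρ_m − ρ_c), so h (1 + ρ_c/(ρ_m − ρ_c)) = Δ, i.e. h = Δ (ρ_m − ρ_c)/ρ_m.
h = 32500 m × 570/3390 = 5460 m.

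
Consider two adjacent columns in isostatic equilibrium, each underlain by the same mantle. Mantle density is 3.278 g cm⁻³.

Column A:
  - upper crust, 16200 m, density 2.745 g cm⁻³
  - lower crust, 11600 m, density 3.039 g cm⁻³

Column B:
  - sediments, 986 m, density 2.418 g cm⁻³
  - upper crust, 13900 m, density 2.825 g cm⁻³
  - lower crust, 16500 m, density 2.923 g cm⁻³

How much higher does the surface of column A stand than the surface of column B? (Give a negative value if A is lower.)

For any compensation level in the mantle, the mantle terms cancel and isostasy reduces to e = (Σt_A − Σt_B) − (Σ(ρt)_A − Σ(ρt)_B) / ρ_m.
Σt_A = 27800 m; Σt_B = 31386 m; Σ(ρt)_A = 79721.4; Σ(ρt)_B = 89881.148 (in m·g cm⁻³).
e = (27800 − 31386) − (79721.4 − 89881.148) / 3.278 = −487 m.

−487 m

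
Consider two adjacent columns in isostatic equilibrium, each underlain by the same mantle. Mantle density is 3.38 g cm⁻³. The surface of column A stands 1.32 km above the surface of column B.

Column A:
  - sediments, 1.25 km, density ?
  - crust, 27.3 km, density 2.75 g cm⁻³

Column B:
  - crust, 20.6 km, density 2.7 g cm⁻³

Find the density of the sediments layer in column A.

Take the compensation level at the base of the deeper column (depth z_c below the surface of column A) and equate Σ ρ_i t_i down to z_c; mantle fills any gap and the z_c terms cancel.
Column A: 1.25×ρ + 27.3×2.75 + (z_c − 28.55)×3.38
Column B: 1.32×0 + 20.6×2.7 + (z_c − 1.32 − 20.6)×3.38
The z_c×3.38 term appears on both sides and cancels. Collect the known terms of each column as K = Σ(ρt)_known − 3.38 × (depth of known layers): K_A = 75.075 − 3.38×28.55 = −21.424; K_B = 55.62 − 3.38×(1.32 + 20.6) = −18.4696.
Balance: K_A + 1.25×ρ = K_B, so ρ = (K_B − K_A)/1.25 = 2.9544/1.25 = 2.36 g cm⁻³.

2.36 g cm⁻³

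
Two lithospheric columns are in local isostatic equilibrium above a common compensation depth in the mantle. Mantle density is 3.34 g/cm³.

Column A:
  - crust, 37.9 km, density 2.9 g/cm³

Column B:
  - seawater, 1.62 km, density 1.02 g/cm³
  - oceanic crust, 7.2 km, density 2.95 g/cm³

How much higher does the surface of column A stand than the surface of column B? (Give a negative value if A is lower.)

3.03 km

For any compensation level in the mantle, the mantle terms cancel and isostasy reduces to e = (Σt_A − Σt_B) − (Σ(ρt)_A − Σ(ρt)_B) / ρ_m.
Σt_A = 37.9 km; Σt_B = 8.82 km; Σ(ρt)_A = 109.91; Σ(ρt)_B = 22.8924 (in km·g/cm³).
e = (37.9 − 8.82) − (109.91 − 22.8924) / 3.34 = 3.03 km.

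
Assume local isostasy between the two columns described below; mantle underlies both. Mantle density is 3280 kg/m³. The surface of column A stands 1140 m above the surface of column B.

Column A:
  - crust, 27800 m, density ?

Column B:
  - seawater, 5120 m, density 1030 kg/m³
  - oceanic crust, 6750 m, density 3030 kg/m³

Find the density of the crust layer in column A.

Take the compensation level at the base of the deeper column (depth z_c below the surface of column A) and equate Σ ρ_i t_i down to z_c; mantle fills any gap and the z_c terms cancel.
Column A: 27800×ρ + (z_c − 27800)×3280
Column B: 1140×0 + 5120×1030 + 6750×3030 + (z_c − 1140 − 11870)×3280
The z_c×3280 term appears on both sides and cancels. Collect the known terms of each column as K = Σ(ρt)_known − 3280 × (depth of known layers): K_A = 0 − 3280×27800 = −91184000; K_B = 25726100 − 3280×(1140 + 11870) = −16946700.
Balance: K_A + 27800×ρ = K_B, so ρ = (K_B − K_A)/27800 = 74237300/27800 = 2670 kg/m³.

2670 kg/m³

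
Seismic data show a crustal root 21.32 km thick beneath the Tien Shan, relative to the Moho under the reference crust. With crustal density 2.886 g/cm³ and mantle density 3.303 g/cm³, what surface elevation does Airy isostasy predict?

Equating mass per unit area of the two columns: ρ_c h = (ρ_m − ρ_c) r.
h = r (ρ_m − ρ_c) / ρ_c = 21.32 km × (3.303 − 2.886) / 2.886 = 3.08 km.

3.08 km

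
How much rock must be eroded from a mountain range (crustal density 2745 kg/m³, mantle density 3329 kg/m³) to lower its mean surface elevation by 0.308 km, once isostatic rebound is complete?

Net drop Δ = e − u = e − e ρ_c/ρ_m = e (ρ_m − ρ_c)/ρ_m.
e = Δ ρ_m/(ρ_m − ρ_c) = 0.308 km × 3329/584 = 1.76 km.

1.76 km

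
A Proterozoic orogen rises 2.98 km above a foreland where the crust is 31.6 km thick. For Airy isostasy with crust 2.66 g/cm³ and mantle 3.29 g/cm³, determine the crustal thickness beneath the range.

47.2 km

Root depth r = h ρ_c / (ρ_m − ρ_c) = 2.98 km × 2.66 / 0.63 = 12.58 km.
Total thickness = T + h + r = 31.6 km + 2.98 km + 12.58 km = 47.2 km.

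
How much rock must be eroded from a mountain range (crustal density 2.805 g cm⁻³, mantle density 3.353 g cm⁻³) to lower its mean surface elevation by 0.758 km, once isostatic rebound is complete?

Net drop Δ = e − u = e − e ρ_c/ρ_m = e (ρ_m − ρ_c)/ρ_m.
e = Δ ρ_m/(ρ_m − ρ_c) = 0.758 km × 3.353/0.548 = 4.64 km.

4.64 km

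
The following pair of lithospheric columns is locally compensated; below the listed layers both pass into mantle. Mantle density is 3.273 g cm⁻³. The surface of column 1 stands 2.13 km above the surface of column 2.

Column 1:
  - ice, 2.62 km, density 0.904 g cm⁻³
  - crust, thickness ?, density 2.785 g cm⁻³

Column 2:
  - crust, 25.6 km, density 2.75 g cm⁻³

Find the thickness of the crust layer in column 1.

29 km

Take the compensation level at the base of the deeper column (depth z_c below the surface of column 1) and equate Σ ρ_i t_i down to z_c; mantle fills any gap and the z_c terms cancel.
Column 1: 2.62×0.904 + x×2.785 + (z_c − 2.62 − x)×3.273
Column 2: 2.13×0 + 25.6×2.75 + (z_c − 2.13 − 25.6)×3.273
The z_c×3.273 term appears on both sides and cancels. Collect the known terms of each column as K = Σ(ρt)_known − 3.273 × (depth of known layers): K_1 = 2.36848 − 3.273×2.62 = −6.20678; K_2 = 70.4 − 3.273×(2.13 + 25.6) = −20.36029.
Balance: K_1 − x×(3.273 − 2.785) = K_2, so x = (K_1 − K_2)/(3.273 − 2.785) = 14.1535/0.488 = 29 km.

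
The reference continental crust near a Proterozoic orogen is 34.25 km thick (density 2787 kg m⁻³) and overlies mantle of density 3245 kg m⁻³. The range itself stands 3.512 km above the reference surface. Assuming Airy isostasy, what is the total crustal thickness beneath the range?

Root depth r = h ρ_c / (ρ_m − ρ_c) = 3.512 km × 2787 / 458 = 21.37 km.
Total thickness = T + h + r = 34.25 km + 3.512 km + 21.37 km = 59.1 km.

59.1 km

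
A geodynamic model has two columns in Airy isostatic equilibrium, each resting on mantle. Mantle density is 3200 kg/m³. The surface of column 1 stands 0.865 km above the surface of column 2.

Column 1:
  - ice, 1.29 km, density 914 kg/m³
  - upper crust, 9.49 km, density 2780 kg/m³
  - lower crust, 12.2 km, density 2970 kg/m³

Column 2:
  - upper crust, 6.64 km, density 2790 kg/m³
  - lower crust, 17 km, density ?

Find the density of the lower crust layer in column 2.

Take the compensation level at the base of the deeper column (depth z_c below the surface of column 1) and equate Σ ρ_i t_i down to z_c; mantle fills any gap and the z_c terms cancel.
Column 1: 1.29×914 + 9.49×2780 + 12.2×2970 + (z_c − 22.98)×3200
Column 2: 0.865×0 + 6.64×2790 + 17×ρ + (z_c − 0.865 − 23.64)×3200
The z_c×3200 term appears on both sides and cancels. Collect the known terms of each column as K = Σ(ρt)_known − 3200 × (depth of known layers): K_1 = 63795.26 − 3200×22.98 = −9740.74; K_2 = 18525.6 − 3200×(0.865 + 23.64) = −59890.4.
Balance: K_1 = K_2 + 17×ρ, so ρ = (K_1 − K_2)/17 = 50149.7/17 = 2950 kg/m³.

2950 kg/m³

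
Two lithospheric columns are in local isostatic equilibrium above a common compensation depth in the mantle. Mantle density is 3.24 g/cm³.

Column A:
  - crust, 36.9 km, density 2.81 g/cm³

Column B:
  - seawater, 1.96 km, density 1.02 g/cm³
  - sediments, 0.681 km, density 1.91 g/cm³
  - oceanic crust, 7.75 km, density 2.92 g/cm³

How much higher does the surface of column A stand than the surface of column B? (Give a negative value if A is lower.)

2.51 km

For any compensation level in the mantle, the mantle terms cancel and isostasy reduces to e = (Σt_A − Σt_B) − (Σ(ρt)_A − Σ(ρt)_B) / ρ_m.
Σt_A = 36.9 km; Σt_B = 10.391 km; Σ(ρt)_A = 103.689; Σ(ρt)_B = 25.92991 (in km·g/cm³).
e = (36.9 − 10.391) − (103.689 − 25.92991) / 3.24 = 2.51 km.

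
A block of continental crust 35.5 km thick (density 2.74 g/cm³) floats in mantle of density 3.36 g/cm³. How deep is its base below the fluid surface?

28.9 km

Draft d = t ρ_obj/ρ_fluid = 35.5 km × 2.74/3.36 = 28.9 km.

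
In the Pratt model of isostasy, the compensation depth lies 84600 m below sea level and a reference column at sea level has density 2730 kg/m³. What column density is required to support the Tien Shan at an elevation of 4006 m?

Pratt balance: ρ_ref D = ρ (D + h).
ρ = ρ_ref D/(D + h) = 2730 × 84600 m/(84600 m + 4006 m) = 2610 kg/m³.

2610 kg/m³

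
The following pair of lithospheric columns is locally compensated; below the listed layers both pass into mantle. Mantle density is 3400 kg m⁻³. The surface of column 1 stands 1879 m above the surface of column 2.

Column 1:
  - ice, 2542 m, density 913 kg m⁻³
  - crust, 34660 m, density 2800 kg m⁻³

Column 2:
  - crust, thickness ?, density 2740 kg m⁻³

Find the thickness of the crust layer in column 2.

31400 m

Take the compensation level at the base of the deeper column (depth z_c below the surface of column 1) and equate Σ ρ_i t_i down to z_c; mantle fills any gap and the z_c terms cancel.
Column 1: 2542×913 + 34660×2800 + (z_c − 37202)×3400
Column 2: 1879×0 + x×2740 + (z_c − 1879 − 0 − x)×3400
The z_c×3400 term appears on both sides and cancels. Collect the known terms of each column as K = Σ(ρt)_known − 3400 × (depth of known layers): K_1 = 99368846 − 3400×37202 = −27117954; K_2 = 0 − 3400×(1879 + 0) = −6388600.
Balance: K_1 = K_2 − x×(3400 − 2740), so x = (K_2 − K_1)/(3400 − 2740) = 20729400/660 = 31400 m.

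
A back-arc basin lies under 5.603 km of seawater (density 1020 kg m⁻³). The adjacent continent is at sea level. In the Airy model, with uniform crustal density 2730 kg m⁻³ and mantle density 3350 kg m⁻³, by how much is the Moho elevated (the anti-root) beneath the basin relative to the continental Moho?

15.5 km

In Airy isostatic equilibrium: replacing crust with seawater at the top is compensated by replacing crust with mantle at the base: d (ρ_c − ρ_w) = a (ρ_m − ρ_c).
a = d (ρ_c − ρ_w)/(ρ_m − ρ_c) = 5.603 km × 1710/620 = 15.5 km.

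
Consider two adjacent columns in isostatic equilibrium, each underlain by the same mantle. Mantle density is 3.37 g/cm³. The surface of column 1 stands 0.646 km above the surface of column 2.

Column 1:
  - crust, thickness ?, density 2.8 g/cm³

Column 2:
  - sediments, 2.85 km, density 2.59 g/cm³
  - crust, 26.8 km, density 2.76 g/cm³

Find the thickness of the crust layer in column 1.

36.4 km

Take the compensation level at the base of the deeper column (depth z_c below the surface of column 1) and equate Σ ρ_i t_i down to z_c; mantle fills any gap and the z_c terms cancel.
Column 1: x×2.8 + (z_c − 0 − x)×3.37
Column 2: 0.646×0 + 2.85×2.59 + 26.8×2.76 + (z_c − 0.646 − 29.65)×3.37
The z_c×3.37 term appears on both sides and cancels. Collect the known terms of each column as K = Σ(ρt)_known − 3.37 × (depth of known layers): K_1 = 0 − 3.37×0 = 0; K_2 = 81.3495 − 3.37×(0.646 + 29.65) = −20.74802.
Balance: K_1 − x×(3.37 − 2.8) = K_2, so x = (K_1 − K_2)/(3.37 − 2.8) = 20.748/0.57 = 36.4 km.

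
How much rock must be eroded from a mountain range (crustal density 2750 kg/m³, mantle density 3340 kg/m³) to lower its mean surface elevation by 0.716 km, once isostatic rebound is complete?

Net drop Δ = e − u = e − e ρ_c/ρ_m = e (ρ_m − ρ_c)/ρ_m.
e = Δ ρ_m/(ρ_m − ρ_c) = 0.716 km × 3340/590 = 4.05 km.

4.05 km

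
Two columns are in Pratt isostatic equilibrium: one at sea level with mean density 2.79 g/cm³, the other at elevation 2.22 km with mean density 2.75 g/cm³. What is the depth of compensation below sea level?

153 km

ρ_ref D = ρ (D + h) → D (ρ_ref − ρ) = ρ h.
D = ρ h/(ρ_ref − ρ) = 2.75 × 2.22 km/(2.79 − 2.75) = 153 km.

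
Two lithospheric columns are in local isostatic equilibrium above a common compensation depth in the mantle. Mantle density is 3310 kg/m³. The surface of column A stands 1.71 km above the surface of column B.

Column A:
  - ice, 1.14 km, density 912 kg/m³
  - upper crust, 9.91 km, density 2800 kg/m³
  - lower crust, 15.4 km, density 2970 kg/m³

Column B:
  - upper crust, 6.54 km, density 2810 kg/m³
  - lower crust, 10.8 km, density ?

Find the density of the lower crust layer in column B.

2930 kg/m³

Take the compensation level at the base of the deeper column (depth z_c below the surface of column A) and equate Σ ρ_i t_i down to z_c; mantle fills any gap and the z_c terms cancel.
Column A: 1.14×912 + 9.91×2800 + 15.4×2970 + (z_c − 26.45)×3310
Column B: 1.71×0 + 6.54×2810 + 10.8×ρ + (z_c − 1.71 − 17.34)×3310
The z_c×3310 term appears on both sides and cancels. Collect the known terms of each column as K = Σ(ρt)_known − 3310 × (depth of known layers): K_A = 74525.68 − 3310×26.45 = −13023.82; K_B = 18377.4 − 3310×(1.71 + 17.34) = −44678.1.
Balance: K_A = K_B + 10.8×ρ, so ρ = (K_A − K_B)/10.8 = 31654.3/10.8 = 2930 kg/m³.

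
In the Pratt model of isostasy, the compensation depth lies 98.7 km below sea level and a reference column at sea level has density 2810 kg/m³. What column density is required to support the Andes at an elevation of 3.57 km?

Pratt balance: ρ_ref D = ρ (D + h).
ρ = ρ_ref D/(D + h) = 2810 × 98.7 km/(98.7 km + 3.57 km) = 2710 kg/m³.

2710 kg/m³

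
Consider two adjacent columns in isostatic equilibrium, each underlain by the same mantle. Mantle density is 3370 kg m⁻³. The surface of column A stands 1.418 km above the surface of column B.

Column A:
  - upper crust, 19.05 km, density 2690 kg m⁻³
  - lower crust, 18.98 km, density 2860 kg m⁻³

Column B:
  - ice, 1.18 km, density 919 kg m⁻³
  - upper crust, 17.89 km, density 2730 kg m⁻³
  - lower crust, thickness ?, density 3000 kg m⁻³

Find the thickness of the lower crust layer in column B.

Take the compensation level at the base of the deeper column (depth z_c below the surface of column A) and equate Σ ρ_i t_i down to z_c; mantle fills any gap and the z_c terms cancel.
Column A: 19.05×2690 + 18.98×2860 + (z_c − 38.03)×3370
Column B: 1.418×0 + 1.18×919 + 17.89×2730 + x×3000 + (z_c − 1.418 − 19.07 − x)×3370
The z_c×3370 term appears on both sides and cancels. Collect the known terms of each column as K = Σ(ρt)_known − 3370 × (depth of known layers): K_A = 105527.3 − 3370×38.03 = −22633.8; K_B = 49924.12 − 3370×(1.418 + 19.07) = −19120.44.
Balance: K_A = K_B − x×(3370 − 3000), so x = (K_B − K_A)/(3370 − 3000) = 3513.36/370 = 9.5 km.

9.5 km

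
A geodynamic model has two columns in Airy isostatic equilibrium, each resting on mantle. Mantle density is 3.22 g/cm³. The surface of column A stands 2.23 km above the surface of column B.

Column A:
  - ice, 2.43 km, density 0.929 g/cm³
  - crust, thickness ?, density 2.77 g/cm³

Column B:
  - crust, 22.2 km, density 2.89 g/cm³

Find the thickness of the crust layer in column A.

19.9 km

Take the compensation level at the base of the deeper column (depth z_c below the surface of column A) and equate Σ ρ_i t_i down to z_c; mantle fills any gap and the z_c terms cancel.
Column A: 2.43×0.929 + x×2.77 + (z_c − 2.43 − x)×3.22
Column B: 2.23×0 + 22.2×2.89 + (z_c − 2.23 − 22.2)×3.22
The z_c×3.22 term appears on both sides and cancels. Collect the known terms of each column as K = Σ(ρt)_known − 3.22 × (depth of known layers): K_A = 2.25747 − 3.22×2.43 = −5.56713; K_B = 64.158 − 3.22×(2.23 + 22.2) = −14.5066.
Balance: K_A − x×(3.22 − 2.77) = K_B, so x = (K_A − K_B)/(3.22 − 2.77) = 8.93947/0.45 = 19.9 km.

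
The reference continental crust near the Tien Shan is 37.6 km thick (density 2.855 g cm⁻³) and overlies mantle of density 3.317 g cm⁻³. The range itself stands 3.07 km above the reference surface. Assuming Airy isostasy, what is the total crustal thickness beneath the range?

59.6 km

Root depth r = h ρ_c / (ρ_m − ρ_c) = 3.07 km × 2.855 / 0.462 = 18.97 km.
Total thickness = T + h + r = 37.6 km + 3.07 km + 18.97 km = 59.6 km.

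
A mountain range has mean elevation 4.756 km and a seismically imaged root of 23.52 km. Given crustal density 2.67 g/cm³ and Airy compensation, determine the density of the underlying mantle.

Airy balance: ρ_c h = (ρ_m − ρ_c) r → ρ_m = ρ_c (1 + h/r).
ρ_m = 2.67 × (1 + 4.756 km/23.52 km) = 3.21 g/cm³.

3.21 g/cm³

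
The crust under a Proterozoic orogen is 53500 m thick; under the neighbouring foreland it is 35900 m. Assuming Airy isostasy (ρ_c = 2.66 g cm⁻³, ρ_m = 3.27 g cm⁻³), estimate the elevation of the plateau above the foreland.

Excess crust Δ = 53500 m − 35900 m = 17600 m, split between elevation h and root r with h + r = Δ.
Airy balance ρ_c h = (ρ_m − ρ_c) r gives r = h ρ_c/(ρ_m − ρ_c), so h (1 + ρ_c/(ρ_m − ρ_c)) = Δ, i.e. h = Δ (ρ_m − ρ_c)/ρ_m.
h = 17600 m × 0.61/3.27 = 3280 m.

3280 m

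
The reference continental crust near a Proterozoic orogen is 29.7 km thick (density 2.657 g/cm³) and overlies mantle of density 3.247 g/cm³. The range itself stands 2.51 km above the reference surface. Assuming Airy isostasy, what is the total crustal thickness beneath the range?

Root depth r = h ρ_c / (ρ_m − ρ_c) = 2.51 km × 2.657 / 0.59 = 11.3 km.
Total thickness = T + h + r = 29.7 km + 2.51 km + 11.3 km = 43.5 km.

43.5 km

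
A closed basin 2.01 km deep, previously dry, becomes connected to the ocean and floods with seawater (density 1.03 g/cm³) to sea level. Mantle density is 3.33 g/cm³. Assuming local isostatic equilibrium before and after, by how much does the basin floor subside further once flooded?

After flooding the water column is d + s deep. Its weight must equal the weight of mantle displaced by the extra subsidence s: (d + s) ρ_w = s ρ_m.
s = d ρ_w / (ρ_m − ρ_w) = 2.01 km × 1.03/(3.33 − 1.03) = 0.9 km.

0.9 km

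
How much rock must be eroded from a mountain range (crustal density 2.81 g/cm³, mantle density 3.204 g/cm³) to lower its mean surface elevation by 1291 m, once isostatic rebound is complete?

10500 m

Net drop Δ = e − u = e − e ρ_c/ρ_m = e (ρ_m − ρ_c)/ρ_m.
e = Δ ρ_m/(ρ_m − ρ_c) = 1291 m × 3.204/0.394 = 10500 m.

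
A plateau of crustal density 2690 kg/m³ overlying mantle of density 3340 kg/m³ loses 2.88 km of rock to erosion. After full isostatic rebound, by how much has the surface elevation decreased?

Rebound u = e ρ_c/ρ_m = 2.88 km × 2690/3340 = 2.32 km.
Net surface drop = e − u = 2.88 km − 2.32 km = e (ρ_m − ρ_c)/ρ_m = 0.56 km.

0.56 km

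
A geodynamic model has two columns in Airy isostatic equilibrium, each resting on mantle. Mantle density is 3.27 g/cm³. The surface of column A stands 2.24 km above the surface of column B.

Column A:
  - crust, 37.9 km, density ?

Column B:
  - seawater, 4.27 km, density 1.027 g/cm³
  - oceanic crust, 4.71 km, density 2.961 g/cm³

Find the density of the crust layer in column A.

2.79 g/cm³

Take the compensation level at the base of the deeper column (depth z_c below the surface of column A) and equate Σ ρ_i t_i down to z_c; mantle fills any gap and the z_c terms cancel.
Column A: 37.9×ρ + (z_c − 37.9)×3.27
Column B: 2.24×0 + 4.27×1.027 + 4.71×2.961 + (z_c − 2.24 − 8.98)×3.27
The z_c×3.27 term appears on both sides and cancels. Collect the known terms of each column as K = Σ(ρt)_known − 3.27 × (depth of known layers): K_A = 0 − 3.27×37.9 = −123.933; K_B = 18.3316 − 3.27×(2.24 + 8.98) = −18.3578.
Balance: K_A + 37.9×ρ = K_B, so ρ = (K_B − K_A)/37.9 = 105.575/37.9 = 2.79 g/cm³.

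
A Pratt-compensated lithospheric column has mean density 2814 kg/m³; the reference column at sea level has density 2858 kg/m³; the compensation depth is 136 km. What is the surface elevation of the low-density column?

ρ_ref D = ρ (D + h) → h = D (ρ_ref − ρ)/ρ.
h = 136 km × (2858 − 2814)/2814 = 2.13 km.

2.13 km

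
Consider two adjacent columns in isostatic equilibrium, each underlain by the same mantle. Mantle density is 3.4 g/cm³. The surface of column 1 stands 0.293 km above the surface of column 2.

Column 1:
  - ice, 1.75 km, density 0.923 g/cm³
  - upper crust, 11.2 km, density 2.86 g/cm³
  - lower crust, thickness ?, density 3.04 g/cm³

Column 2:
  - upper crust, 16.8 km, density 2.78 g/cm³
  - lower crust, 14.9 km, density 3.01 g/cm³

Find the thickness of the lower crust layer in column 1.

19 km

Take the compensation level at the base of the deeper column (depth z_c below the surface of column 1) and equate Σ ρ_i t_i down to z_c; mantle fills any gap and the z_c terms cancel.
Column 1: 1.75×0.923 + 11.2×2.86 + x×3.04 + (z_c − 12.95 − x)×3.4
Column 2: 0.293×0 + 16.8×2.78 + 14.9×3.01 + (z_c − 0.293 − 31.7)×3.4
The z_c×3.4 term appears on both sides and cancels. Collect the known terms of each column as K = Σ(ρt)_known − 3.4 × (depth of known layers): K_1 = 33.64725 − 3.4×12.95 = −10.38275; K_2 = 91.553 − 3.4×(0.293 + 31.7) = −17.2232.
Balance: K_1 − x×(3.4 − 3.04) = K_2, so x = (K_1 − K_2)/(3.4 − 3.04) = 6.84045/0.36 = 19 km.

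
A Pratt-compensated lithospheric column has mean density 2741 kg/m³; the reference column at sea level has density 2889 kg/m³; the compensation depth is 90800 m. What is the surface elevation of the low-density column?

ρ_ref D = ρ (D + h) → h = D (ρ_ref − ρ)/ρ.
h = 90800 m × (2889 − 2741)/2741 = 4900 m.

4900 m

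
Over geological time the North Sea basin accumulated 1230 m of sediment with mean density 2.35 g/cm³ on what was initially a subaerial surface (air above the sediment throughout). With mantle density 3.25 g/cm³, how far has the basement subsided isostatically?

889 m

Subaerial load: s = t ρ_sed / ρ_m = 1230 m × 2.35/3.25 = 889 m.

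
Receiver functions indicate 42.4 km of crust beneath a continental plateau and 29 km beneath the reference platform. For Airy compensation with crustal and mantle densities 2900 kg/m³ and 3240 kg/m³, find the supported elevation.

Excess crust Δ = 42.4 km − 29 km = 13.4 km, split between elevation h and root r with h + r = Δ.
Airy balance ρ_c h = (ρ_m − ρ_c) r gives r = h ρ_c/(ρ_m − ρ_c), so h (1 + ρ_c/(ρ_m − ρ_c)) = Δ, i.e. h = Δ (ρ_m − ρ_c)/ρ_m.
h = 13.4 km × 340/3240 = 1.41 km.

1.41 km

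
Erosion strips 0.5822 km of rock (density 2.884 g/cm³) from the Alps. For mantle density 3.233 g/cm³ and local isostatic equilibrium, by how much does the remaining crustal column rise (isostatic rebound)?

0.519 km

Unloading: uplift u = e ρ_c/ρ_m = 0.5822 km × 2.884/3.233 = 0.519 km.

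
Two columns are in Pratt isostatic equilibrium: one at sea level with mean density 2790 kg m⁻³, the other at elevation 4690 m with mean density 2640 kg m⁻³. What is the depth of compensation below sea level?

82500 m

ρ_ref D = ρ (D + h) → D (ρ_ref − ρ) = ρ h.
D = ρ h/(ρ_ref − ρ) = 2640 × 4690 m/(2790 − 2640) = 82500 m.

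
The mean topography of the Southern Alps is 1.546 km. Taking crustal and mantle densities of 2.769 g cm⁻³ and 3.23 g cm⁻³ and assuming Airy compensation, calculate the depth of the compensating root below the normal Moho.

9.29 km

Equating mass per unit area of the two columns: the weight of the topography is balanced by the buoyancy of the root, ρ_c h = (ρ_m − ρ_c) r.
r = h · ρ_c / (ρ_m − ρ_c) = 1.546 km × 2.769 / (3.23 − 2.769) = 9.29 km.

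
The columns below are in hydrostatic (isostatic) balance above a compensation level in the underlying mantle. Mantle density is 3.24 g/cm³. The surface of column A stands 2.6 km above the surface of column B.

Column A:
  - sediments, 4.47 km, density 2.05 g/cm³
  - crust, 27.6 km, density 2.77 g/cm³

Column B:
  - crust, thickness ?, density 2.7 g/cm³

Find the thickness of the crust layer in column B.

Take the compensation level at the base of the deeper column (depth z_c below the surface of column A) and equate Σ ρ_i t_i down to z_c; mantle fills any gap and the z_c terms cancel.
Column A: 4.47×2.05 + 27.6×2.77 + (z_c − 32.07)×3.24
Column B: 2.6×0 + x×2.7 + (z_c − 2.6 − 0 − x)×3.24
The z_c×3.24 term appears on both sides and cancels. Collect the known terms of each column as K = Σ(ρt)_known − 3.24 × (depth of known layers): K_A = 85.6155 − 3.24×32.07 = −18.2913; K_B = 0 − 3.24×(2.6 + 0) = −8.424.
Balance: K_A = K_B − x×(3.24 − 2.7), so x = (K_B − K_A)/(3.24 − 2.7) = 9.8673/0.54 = 18.3 km.

18.3 km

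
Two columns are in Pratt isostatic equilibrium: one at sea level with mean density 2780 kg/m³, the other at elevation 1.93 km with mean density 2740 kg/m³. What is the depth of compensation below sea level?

ρ_ref D = ρ (D + h) → D (ρ_ref − ρ) = ρ h.
D = ρ h/(ρ_ref − ρ) = 2740 × 1.93 km/(2780 − 2740) = 132 km.

132 km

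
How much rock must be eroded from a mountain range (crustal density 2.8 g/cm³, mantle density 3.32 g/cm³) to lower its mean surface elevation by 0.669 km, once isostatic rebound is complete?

4.27 km

Net drop Δ = e − u = e − e ρ_c/ρ_m = e (ρ_m − ρ_c)/ρ_m.
e = Δ ρ_m/(ρ_m − ρ_c) = 0.669 km × 3.32/0.52 = 4.27 km.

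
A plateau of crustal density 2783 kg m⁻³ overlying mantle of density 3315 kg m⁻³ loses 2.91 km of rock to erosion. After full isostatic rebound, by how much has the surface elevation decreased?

Rebound u = e ρ_c/ρ_m = 2.91 km × 2783/3315 = 2.443 km.
Net surface drop = e − u = 2.91 km − 2.443 km = e (ρ_m − ρ_c)/ρ_m = 0.467 km.

0.467 km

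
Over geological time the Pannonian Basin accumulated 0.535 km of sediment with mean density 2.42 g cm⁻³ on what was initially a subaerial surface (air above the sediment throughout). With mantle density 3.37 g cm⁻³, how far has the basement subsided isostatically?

0.384 km

Subaerial load: s = t ρ_sed / ρ_m = 0.535 km × 2.42/3.37 = 0.384 km.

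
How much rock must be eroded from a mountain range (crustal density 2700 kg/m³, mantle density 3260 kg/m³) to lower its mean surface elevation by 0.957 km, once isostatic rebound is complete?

Net drop Δ = e − u = e − e ρ_c/ρ_m = e (ρ_m − ρ_c)/ρ_m.
e = Δ ρ_m/(ρ_m − ρ_c) = 0.957 km × 3260/560 = 5.57 km.

5.57 km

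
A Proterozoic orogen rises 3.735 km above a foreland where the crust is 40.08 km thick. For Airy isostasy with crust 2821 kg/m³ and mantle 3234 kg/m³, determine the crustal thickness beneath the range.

69.3 km

Root depth r = h ρ_c / (ρ_m − ρ_c) = 3.735 km × 2821 / 413 = 25.51 km.
Total thickness = T + h + r = 40.08 km + 3.735 km + 25.51 km = 69.3 km.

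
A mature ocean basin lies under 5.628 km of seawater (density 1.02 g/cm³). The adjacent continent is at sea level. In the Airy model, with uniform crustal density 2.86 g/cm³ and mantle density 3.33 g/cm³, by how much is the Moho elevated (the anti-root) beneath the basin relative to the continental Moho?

For local isostatic compensation: replacing crust with seawater at the top is compensated by replacing crust with mantle at the base: d (ρ_c − ρ_w) = a (ρ_m − ρ_c).
a = d (ρ_c − ρ_w)/(ρ_m − ρ_c) = 5.628 km × 1.84/0.47 = 22 km.

22 km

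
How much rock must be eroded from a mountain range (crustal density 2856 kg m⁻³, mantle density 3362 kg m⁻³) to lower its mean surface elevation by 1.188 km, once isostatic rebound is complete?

Net drop Δ = e − u = e − e ρ_c/ρ_m = e (ρ_m − ρ_c)/ρ_m.
e = Δ ρ_m/(ρ_m − ρ_c) = 1.188 km × 3362/506 = 7.89 km.

7.89 km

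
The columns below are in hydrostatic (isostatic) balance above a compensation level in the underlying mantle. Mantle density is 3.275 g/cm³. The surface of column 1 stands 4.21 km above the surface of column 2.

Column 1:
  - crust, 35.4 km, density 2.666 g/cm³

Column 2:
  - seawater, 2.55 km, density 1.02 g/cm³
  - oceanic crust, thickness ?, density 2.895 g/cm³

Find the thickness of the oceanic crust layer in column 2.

Take the compensation level at the base of the deeper column (depth z_c below the surface of column 1) and equate Σ ρ_i t_i down to z_c; mantle fills any gap and the z_c terms cancel.
Column 1: 35.4×2.666 + (z_c − 35.4)×3.275
Column 2: 4.21×0 + 2.55×1.02 + x×2.895 + (z_c − 4.21 − 2.55 − x)×3.275
The z_c×3.275 term appears on both sides and cancels. Collect the known terms of each column as K = Σ(ρt)_known − 3.275 × (depth of known layers): K_1 = 94.3764 − 3.275×35.4 = −21.5586; K_2 = 2.601 − 3.275×(4.21 + 2.55) = −19.538.
Balance: K_1 = K_2 − x×(3.275 − 2.895), so x = (K_2 − K_1)/(3.275 − 2.895) = 2.0206/0.38 = 5.32 km.

5.32 km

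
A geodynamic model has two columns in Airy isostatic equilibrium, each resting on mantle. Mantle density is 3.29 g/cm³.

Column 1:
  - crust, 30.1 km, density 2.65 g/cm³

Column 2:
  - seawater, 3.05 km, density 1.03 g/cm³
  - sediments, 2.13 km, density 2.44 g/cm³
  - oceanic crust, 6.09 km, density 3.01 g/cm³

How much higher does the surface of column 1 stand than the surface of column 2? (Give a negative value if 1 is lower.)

For any compensation level in the mantle, the mantle terms cancel and isostasy reduces to e = (Σt_1 − Σt_2) − (Σ(ρt)_1 − Σ(ρt)_2) / ρ_m.
Σt_1 = 30.1 km; Σt_2 = 11.27 km; Σ(ρt)_1 = 79.765; Σ(ρt)_2 = 26.6696 (in km·g/cm³).
e = (30.1 − 11.27) − (79.765 − 26.6696) / 3.29 = 2.69 km.

2.69 km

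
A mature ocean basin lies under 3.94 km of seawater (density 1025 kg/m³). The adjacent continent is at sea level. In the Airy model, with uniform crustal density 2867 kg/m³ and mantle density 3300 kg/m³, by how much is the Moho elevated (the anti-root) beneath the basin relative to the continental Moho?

Equating mass per unit area of the two columns: replacing crust with seawater at the top is compensated by replacing crust with mantle at the base: d (ρ_c − ρ_w) = a (ρ_m − ρ_c).
a = d (ρ_c − ρ_w)/(ρ_m − ρ_c) = 3.94 km × 1842/433 = 16.8 km.

16.8 km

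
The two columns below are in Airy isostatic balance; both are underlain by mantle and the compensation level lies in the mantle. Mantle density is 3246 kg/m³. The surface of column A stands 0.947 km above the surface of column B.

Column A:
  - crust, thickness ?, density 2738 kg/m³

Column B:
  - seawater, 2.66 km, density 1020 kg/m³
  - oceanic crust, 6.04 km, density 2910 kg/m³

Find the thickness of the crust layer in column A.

21.7 km

Take the compensation level at the base of the deeper column (depth z_c below the surface of column A) and equate Σ ρ_i t_i down to z_c; mantle fills any gap and the z_c terms cancel.
Column A: x×2738 + (z_c − 0 − x)×3246
Column B: 0.947×0 + 2.66×1020 + 6.04×2910 + (z_c − 0.947 − 8.7)×3246
The z_c×3246 term appears on both sides and cancels. Collect the known terms of each column as K = Σ(ρt)_known − 3246 × (depth of known layers): K_A = 0 − 3246×0 = 0; K_B = 20289.6 − 3246×(0.947 + 8.7) = −11024.562.
Balance: K_A − x×(3246 − 2738) = K_B, so x = (K_A − K_B)/(3246 − 2738) = 11024.6/508 = 21.7 km.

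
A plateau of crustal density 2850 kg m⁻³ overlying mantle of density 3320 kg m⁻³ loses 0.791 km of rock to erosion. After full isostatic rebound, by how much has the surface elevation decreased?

0.112 km

Rebound u = e ρ_c/ρ_m = 0.791 km × 2850/3320 = 0.679 km.
Net surface drop = e − u = 0.791 km − 0.679 km = e (ρ_m − ρ_c)/ρ_m = 0.112 km.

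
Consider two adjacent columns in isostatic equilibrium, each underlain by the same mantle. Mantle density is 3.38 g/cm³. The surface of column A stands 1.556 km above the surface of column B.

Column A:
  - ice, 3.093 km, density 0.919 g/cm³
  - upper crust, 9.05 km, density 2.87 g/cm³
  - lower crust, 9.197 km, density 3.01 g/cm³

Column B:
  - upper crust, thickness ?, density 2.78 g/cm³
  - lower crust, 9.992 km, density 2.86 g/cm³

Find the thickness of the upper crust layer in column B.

Take the compensation level at the base of the deeper column (depth z_c below the surface of column A) and equate Σ ρ_i t_i down to z_c; mantle fills any gap and the z_c terms cancel.
Column A: 3.093×0.919 + 9.05×2.87 + 9.197×3.01 + (z_c − 21.34)×3.38
Column B: 1.556×0 + x×2.78 + 9.992×2.86 + (z_c − 1.556 − 9.992 − x)×3.38
The z_c×3.38 term appears on both sides and cancels. Collect the known terms of each column as K = Σ(ρt)_known − 3.38 × (depth of known layers): K_A = 56.498937 − 3.38×21.34 = −15.630263; K_B = 28.57712 − 3.38×(1.556 + 9.992) = −10.45512.
Balance: K_A = K_B − x×(3.38 − 2.78), so x = (K_B − K_A)/(3.38 − 2.78) = 5.17514/0.6 = 8.63 km.

8.63 km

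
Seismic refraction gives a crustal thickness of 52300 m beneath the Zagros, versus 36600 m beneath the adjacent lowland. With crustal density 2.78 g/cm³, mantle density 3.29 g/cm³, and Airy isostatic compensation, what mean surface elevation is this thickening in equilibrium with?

2430 m

Excess crust Δ = 52300 m − 36600 m = 15700 m, split between elevation h and root r with h + r = Δ.
Airy balance ρ_c h = (ρ_m − ρ_c) r gives r = h ρ_c/(ρ_m − ρ_c), so h (1 + ρ_c/(ρ_m − ρ_c)) = Δ, i.e. h = Δ (ρ_m − ρ_c)/ρ_m.
h = 15700 m × 0.51/3.29 = 2430 m.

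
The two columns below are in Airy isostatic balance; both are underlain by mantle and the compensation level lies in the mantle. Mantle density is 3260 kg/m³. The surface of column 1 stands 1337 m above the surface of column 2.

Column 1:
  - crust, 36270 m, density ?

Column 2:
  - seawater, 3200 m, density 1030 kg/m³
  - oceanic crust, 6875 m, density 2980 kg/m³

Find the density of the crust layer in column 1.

2890 kg/m³

Take the compensation level at the base of the deeper column (depth z_c below the surface of column 1) and equate Σ ρ_i t_i down to z_c; mantle fills any gap and the z_c terms cancel.
Column 1: 36270×ρ + (z_c − 36270)×3260
Column 2: 1337×0 + 3200×1030 + 6875×2980 + (z_c − 1337 − 10075)×3260
The z_c×3260 term appears on both sides and cancels. Collect the known terms of each column as K = Σ(ρt)_known − 3260 × (depth of known layers): K_1 = 0 − 3260×36270 = −118240200; K_2 = 23783500 − 3260×(1337 + 10075) = −13419620.
Balance: K_1 + 36270×ρ = K_2, so ρ = (K_2 − K_1)/36270 = 104821000/36270 = 2890 kg/m³.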